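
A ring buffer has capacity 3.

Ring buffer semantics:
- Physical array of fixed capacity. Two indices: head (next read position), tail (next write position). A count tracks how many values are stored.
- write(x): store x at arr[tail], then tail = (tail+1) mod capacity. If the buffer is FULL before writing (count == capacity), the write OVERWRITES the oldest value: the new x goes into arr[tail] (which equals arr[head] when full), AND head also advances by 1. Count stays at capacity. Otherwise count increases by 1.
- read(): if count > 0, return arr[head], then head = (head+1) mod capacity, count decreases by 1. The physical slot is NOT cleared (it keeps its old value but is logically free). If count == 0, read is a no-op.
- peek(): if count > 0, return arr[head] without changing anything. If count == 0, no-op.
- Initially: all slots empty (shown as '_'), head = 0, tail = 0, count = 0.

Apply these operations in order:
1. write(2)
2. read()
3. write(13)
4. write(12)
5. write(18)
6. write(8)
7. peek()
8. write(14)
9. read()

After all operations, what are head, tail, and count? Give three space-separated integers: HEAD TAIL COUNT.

After op 1 (write(2)): arr=[2 _ _] head=0 tail=1 count=1
After op 2 (read()): arr=[2 _ _] head=1 tail=1 count=0
After op 3 (write(13)): arr=[2 13 _] head=1 tail=2 count=1
After op 4 (write(12)): arr=[2 13 12] head=1 tail=0 count=2
After op 5 (write(18)): arr=[18 13 12] head=1 tail=1 count=3
After op 6 (write(8)): arr=[18 8 12] head=2 tail=2 count=3
After op 7 (peek()): arr=[18 8 12] head=2 tail=2 count=3
After op 8 (write(14)): arr=[18 8 14] head=0 tail=0 count=3
After op 9 (read()): arr=[18 8 14] head=1 tail=0 count=2

Answer: 1 0 2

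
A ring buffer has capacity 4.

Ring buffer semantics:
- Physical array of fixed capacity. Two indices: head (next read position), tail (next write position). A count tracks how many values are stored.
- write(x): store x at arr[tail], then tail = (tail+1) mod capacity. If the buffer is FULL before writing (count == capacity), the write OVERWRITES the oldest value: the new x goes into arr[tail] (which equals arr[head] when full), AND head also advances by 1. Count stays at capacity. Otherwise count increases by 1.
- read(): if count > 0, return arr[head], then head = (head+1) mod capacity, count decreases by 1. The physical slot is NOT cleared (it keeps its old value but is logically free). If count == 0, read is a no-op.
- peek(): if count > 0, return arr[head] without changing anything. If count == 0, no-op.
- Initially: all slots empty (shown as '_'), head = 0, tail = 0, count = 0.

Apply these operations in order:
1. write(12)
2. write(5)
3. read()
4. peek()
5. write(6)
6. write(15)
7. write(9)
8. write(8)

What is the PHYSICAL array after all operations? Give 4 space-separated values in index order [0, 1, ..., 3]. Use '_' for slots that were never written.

After op 1 (write(12)): arr=[12 _ _ _] head=0 tail=1 count=1
After op 2 (write(5)): arr=[12 5 _ _] head=0 tail=2 count=2
After op 3 (read()): arr=[12 5 _ _] head=1 tail=2 count=1
After op 4 (peek()): arr=[12 5 _ _] head=1 tail=2 count=1
After op 5 (write(6)): arr=[12 5 6 _] head=1 tail=3 count=2
After op 6 (write(15)): arr=[12 5 6 15] head=1 tail=0 count=3
After op 7 (write(9)): arr=[9 5 6 15] head=1 tail=1 count=4
After op 8 (write(8)): arr=[9 8 6 15] head=2 tail=2 count=4

Answer: 9 8 6 15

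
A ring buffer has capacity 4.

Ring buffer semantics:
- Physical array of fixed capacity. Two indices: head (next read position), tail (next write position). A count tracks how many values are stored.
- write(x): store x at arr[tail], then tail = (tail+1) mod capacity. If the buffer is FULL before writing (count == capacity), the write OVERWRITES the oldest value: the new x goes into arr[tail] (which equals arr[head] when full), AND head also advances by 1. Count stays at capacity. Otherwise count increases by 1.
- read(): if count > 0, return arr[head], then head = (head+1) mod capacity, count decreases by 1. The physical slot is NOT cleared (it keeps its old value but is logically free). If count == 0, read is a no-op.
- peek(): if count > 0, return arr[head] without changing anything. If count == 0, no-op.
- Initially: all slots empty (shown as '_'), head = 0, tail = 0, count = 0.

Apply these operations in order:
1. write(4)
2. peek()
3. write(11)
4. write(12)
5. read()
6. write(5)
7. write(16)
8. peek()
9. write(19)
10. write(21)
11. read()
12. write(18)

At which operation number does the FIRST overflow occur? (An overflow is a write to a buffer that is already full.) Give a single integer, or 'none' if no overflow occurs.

After op 1 (write(4)): arr=[4 _ _ _] head=0 tail=1 count=1
After op 2 (peek()): arr=[4 _ _ _] head=0 tail=1 count=1
After op 3 (write(11)): arr=[4 11 _ _] head=0 tail=2 count=2
After op 4 (write(12)): arr=[4 11 12 _] head=0 tail=3 count=3
After op 5 (read()): arr=[4 11 12 _] head=1 tail=3 count=2
After op 6 (write(5)): arr=[4 11 12 5] head=1 tail=0 count=3
After op 7 (write(16)): arr=[16 11 12 5] head=1 tail=1 count=4
After op 8 (peek()): arr=[16 11 12 5] head=1 tail=1 count=4
After op 9 (write(19)): arr=[16 19 12 5] head=2 tail=2 count=4
After op 10 (write(21)): arr=[16 19 21 5] head=3 tail=3 count=4
After op 11 (read()): arr=[16 19 21 5] head=0 tail=3 count=3
After op 12 (write(18)): arr=[16 19 21 18] head=0 tail=0 count=4

Answer: 9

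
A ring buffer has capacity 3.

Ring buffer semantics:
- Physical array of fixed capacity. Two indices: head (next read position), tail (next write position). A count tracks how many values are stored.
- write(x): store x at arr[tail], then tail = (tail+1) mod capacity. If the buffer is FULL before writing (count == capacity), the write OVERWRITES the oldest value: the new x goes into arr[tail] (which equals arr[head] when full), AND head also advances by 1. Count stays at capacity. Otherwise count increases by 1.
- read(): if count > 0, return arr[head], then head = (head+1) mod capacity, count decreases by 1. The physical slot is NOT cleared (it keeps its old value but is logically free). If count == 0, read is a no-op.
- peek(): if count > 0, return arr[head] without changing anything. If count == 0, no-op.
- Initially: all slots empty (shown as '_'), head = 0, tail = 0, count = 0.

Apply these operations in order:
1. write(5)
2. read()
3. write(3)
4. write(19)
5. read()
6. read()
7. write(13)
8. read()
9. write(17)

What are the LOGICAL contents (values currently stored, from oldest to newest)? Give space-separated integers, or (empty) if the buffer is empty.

Answer: 17

Derivation:
After op 1 (write(5)): arr=[5 _ _] head=0 tail=1 count=1
After op 2 (read()): arr=[5 _ _] head=1 tail=1 count=0
After op 3 (write(3)): arr=[5 3 _] head=1 tail=2 count=1
After op 4 (write(19)): arr=[5 3 19] head=1 tail=0 count=2
After op 5 (read()): arr=[5 3 19] head=2 tail=0 count=1
After op 6 (read()): arr=[5 3 19] head=0 tail=0 count=0
After op 7 (write(13)): arr=[13 3 19] head=0 tail=1 count=1
After op 8 (read()): arr=[13 3 19] head=1 tail=1 count=0
After op 9 (write(17)): arr=[13 17 19] head=1 tail=2 count=1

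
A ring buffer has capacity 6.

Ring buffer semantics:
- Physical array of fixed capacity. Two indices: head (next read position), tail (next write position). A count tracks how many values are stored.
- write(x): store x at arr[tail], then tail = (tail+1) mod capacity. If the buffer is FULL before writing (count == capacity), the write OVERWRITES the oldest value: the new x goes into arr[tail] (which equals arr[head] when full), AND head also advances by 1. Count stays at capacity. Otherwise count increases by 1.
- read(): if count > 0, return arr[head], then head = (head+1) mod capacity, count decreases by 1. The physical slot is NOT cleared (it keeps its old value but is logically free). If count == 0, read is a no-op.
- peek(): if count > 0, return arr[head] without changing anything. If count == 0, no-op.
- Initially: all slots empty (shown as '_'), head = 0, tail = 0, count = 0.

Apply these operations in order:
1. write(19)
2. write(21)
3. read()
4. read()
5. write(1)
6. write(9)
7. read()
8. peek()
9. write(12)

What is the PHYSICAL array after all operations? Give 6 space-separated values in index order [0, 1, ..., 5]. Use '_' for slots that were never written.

After op 1 (write(19)): arr=[19 _ _ _ _ _] head=0 tail=1 count=1
After op 2 (write(21)): arr=[19 21 _ _ _ _] head=0 tail=2 count=2
After op 3 (read()): arr=[19 21 _ _ _ _] head=1 tail=2 count=1
After op 4 (read()): arr=[19 21 _ _ _ _] head=2 tail=2 count=0
After op 5 (write(1)): arr=[19 21 1 _ _ _] head=2 tail=3 count=1
After op 6 (write(9)): arr=[19 21 1 9 _ _] head=2 tail=4 count=2
After op 7 (read()): arr=[19 21 1 9 _ _] head=3 tail=4 count=1
After op 8 (peek()): arr=[19 21 1 9 _ _] head=3 tail=4 count=1
After op 9 (write(12)): arr=[19 21 1 9 12 _] head=3 tail=5 count=2

Answer: 19 21 1 9 12 _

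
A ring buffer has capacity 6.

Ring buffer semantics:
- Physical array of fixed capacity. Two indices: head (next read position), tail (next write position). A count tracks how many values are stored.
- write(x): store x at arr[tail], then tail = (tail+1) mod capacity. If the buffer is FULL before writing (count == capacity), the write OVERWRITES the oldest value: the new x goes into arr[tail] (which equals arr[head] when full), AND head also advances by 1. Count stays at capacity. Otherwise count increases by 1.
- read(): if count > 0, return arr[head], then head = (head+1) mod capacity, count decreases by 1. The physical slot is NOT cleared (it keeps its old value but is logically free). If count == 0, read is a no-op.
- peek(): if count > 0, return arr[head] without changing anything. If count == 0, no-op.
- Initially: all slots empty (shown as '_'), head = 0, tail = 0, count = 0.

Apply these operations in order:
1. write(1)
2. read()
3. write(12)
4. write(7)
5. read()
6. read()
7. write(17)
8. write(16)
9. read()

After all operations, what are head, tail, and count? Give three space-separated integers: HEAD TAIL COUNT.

Answer: 4 5 1

Derivation:
After op 1 (write(1)): arr=[1 _ _ _ _ _] head=0 tail=1 count=1
After op 2 (read()): arr=[1 _ _ _ _ _] head=1 tail=1 count=0
After op 3 (write(12)): arr=[1 12 _ _ _ _] head=1 tail=2 count=1
After op 4 (write(7)): arr=[1 12 7 _ _ _] head=1 tail=3 count=2
After op 5 (read()): arr=[1 12 7 _ _ _] head=2 tail=3 count=1
After op 6 (read()): arr=[1 12 7 _ _ _] head=3 tail=3 count=0
After op 7 (write(17)): arr=[1 12 7 17 _ _] head=3 tail=4 count=1
After op 8 (write(16)): arr=[1 12 7 17 16 _] head=3 tail=5 count=2
After op 9 (read()): arr=[1 12 7 17 16 _] head=4 tail=5 count=1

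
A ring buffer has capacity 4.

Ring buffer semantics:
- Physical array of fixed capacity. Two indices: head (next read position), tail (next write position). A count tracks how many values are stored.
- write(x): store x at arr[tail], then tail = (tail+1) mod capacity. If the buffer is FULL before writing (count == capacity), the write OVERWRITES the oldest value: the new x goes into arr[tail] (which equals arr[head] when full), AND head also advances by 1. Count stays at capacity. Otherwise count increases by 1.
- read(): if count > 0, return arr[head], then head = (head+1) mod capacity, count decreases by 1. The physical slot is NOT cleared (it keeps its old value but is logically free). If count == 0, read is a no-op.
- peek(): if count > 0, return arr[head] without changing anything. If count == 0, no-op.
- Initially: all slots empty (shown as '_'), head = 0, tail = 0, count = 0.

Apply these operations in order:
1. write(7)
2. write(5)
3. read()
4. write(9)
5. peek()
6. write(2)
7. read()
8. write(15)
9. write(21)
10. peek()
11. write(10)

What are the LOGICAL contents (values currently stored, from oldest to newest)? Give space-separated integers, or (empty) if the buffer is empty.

Answer: 2 15 21 10

Derivation:
After op 1 (write(7)): arr=[7 _ _ _] head=0 tail=1 count=1
After op 2 (write(5)): arr=[7 5 _ _] head=0 tail=2 count=2
After op 3 (read()): arr=[7 5 _ _] head=1 tail=2 count=1
After op 4 (write(9)): arr=[7 5 9 _] head=1 tail=3 count=2
After op 5 (peek()): arr=[7 5 9 _] head=1 tail=3 count=2
After op 6 (write(2)): arr=[7 5 9 2] head=1 tail=0 count=3
After op 7 (read()): arr=[7 5 9 2] head=2 tail=0 count=2
After op 8 (write(15)): arr=[15 5 9 2] head=2 tail=1 count=3
After op 9 (write(21)): arr=[15 21 9 2] head=2 tail=2 count=4
After op 10 (peek()): arr=[15 21 9 2] head=2 tail=2 count=4
After op 11 (write(10)): arr=[15 21 10 2] head=3 tail=3 count=4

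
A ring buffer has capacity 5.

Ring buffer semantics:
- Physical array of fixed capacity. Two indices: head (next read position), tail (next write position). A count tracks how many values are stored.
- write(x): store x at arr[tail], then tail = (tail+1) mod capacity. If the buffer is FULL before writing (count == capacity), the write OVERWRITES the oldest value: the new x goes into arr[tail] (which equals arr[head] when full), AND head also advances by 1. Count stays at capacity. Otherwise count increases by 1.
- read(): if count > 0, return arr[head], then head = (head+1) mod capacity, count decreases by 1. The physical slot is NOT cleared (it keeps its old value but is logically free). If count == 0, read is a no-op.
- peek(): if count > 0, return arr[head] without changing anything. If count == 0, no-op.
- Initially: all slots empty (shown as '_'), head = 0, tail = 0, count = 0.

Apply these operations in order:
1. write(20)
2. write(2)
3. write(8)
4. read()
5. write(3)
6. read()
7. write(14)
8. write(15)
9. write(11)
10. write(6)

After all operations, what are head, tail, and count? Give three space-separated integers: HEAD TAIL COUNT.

Answer: 3 3 5

Derivation:
After op 1 (write(20)): arr=[20 _ _ _ _] head=0 tail=1 count=1
After op 2 (write(2)): arr=[20 2 _ _ _] head=0 tail=2 count=2
After op 3 (write(8)): arr=[20 2 8 _ _] head=0 tail=3 count=3
After op 4 (read()): arr=[20 2 8 _ _] head=1 tail=3 count=2
After op 5 (write(3)): arr=[20 2 8 3 _] head=1 tail=4 count=3
After op 6 (read()): arr=[20 2 8 3 _] head=2 tail=4 count=2
After op 7 (write(14)): arr=[20 2 8 3 14] head=2 tail=0 count=3
After op 8 (write(15)): arr=[15 2 8 3 14] head=2 tail=1 count=4
After op 9 (write(11)): arr=[15 11 8 3 14] head=2 tail=2 count=5
After op 10 (write(6)): arr=[15 11 6 3 14] head=3 tail=3 count=5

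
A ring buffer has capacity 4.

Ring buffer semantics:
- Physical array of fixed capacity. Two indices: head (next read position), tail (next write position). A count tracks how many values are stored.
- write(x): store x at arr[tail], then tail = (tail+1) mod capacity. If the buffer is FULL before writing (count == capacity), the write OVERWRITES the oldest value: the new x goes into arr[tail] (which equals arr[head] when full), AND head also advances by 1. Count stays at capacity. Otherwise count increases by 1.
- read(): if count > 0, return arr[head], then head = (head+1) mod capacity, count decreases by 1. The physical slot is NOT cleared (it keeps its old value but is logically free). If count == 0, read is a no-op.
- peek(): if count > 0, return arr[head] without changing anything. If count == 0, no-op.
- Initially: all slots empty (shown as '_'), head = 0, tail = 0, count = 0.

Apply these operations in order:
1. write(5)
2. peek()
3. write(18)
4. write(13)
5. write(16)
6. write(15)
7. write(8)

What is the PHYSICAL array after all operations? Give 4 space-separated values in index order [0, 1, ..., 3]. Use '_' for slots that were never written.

After op 1 (write(5)): arr=[5 _ _ _] head=0 tail=1 count=1
After op 2 (peek()): arr=[5 _ _ _] head=0 tail=1 count=1
After op 3 (write(18)): arr=[5 18 _ _] head=0 tail=2 count=2
After op 4 (write(13)): arr=[5 18 13 _] head=0 tail=3 count=3
After op 5 (write(16)): arr=[5 18 13 16] head=0 tail=0 count=4
After op 6 (write(15)): arr=[15 18 13 16] head=1 tail=1 count=4
After op 7 (write(8)): arr=[15 8 13 16] head=2 tail=2 count=4

Answer: 15 8 13 16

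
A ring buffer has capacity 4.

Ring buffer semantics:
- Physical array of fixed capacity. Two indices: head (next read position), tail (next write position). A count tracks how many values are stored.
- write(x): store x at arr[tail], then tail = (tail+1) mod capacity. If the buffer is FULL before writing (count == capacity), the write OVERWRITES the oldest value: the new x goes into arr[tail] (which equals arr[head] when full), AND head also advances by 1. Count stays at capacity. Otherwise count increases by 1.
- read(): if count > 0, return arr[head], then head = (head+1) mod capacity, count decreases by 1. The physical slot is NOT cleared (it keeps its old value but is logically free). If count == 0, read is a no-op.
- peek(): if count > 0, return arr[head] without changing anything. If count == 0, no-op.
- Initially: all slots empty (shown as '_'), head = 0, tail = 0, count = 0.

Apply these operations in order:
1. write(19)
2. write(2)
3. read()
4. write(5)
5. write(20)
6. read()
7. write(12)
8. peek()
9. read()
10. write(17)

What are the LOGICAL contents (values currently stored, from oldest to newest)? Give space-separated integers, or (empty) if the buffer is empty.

After op 1 (write(19)): arr=[19 _ _ _] head=0 tail=1 count=1
After op 2 (write(2)): arr=[19 2 _ _] head=0 tail=2 count=2
After op 3 (read()): arr=[19 2 _ _] head=1 tail=2 count=1
After op 4 (write(5)): arr=[19 2 5 _] head=1 tail=3 count=2
After op 5 (write(20)): arr=[19 2 5 20] head=1 tail=0 count=3
After op 6 (read()): arr=[19 2 5 20] head=2 tail=0 count=2
After op 7 (write(12)): arr=[12 2 5 20] head=2 tail=1 count=3
After op 8 (peek()): arr=[12 2 5 20] head=2 tail=1 count=3
After op 9 (read()): arr=[12 2 5 20] head=3 tail=1 count=2
After op 10 (write(17)): arr=[12 17 5 20] head=3 tail=2 count=3

Answer: 20 12 17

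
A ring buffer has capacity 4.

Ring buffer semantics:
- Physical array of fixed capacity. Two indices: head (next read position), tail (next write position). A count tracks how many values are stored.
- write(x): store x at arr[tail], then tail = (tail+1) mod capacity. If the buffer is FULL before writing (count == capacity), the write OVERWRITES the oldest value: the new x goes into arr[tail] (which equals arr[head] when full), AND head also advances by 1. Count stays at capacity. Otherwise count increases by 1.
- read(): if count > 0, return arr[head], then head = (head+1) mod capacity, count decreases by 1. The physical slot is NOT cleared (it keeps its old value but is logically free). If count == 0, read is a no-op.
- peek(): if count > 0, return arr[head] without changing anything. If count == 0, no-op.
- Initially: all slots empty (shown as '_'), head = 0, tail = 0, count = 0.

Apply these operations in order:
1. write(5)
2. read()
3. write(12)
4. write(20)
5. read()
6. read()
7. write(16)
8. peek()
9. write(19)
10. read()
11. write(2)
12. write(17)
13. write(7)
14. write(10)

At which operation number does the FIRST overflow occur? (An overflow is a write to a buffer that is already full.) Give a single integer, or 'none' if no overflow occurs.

Answer: 14

Derivation:
After op 1 (write(5)): arr=[5 _ _ _] head=0 tail=1 count=1
After op 2 (read()): arr=[5 _ _ _] head=1 tail=1 count=0
After op 3 (write(12)): arr=[5 12 _ _] head=1 tail=2 count=1
After op 4 (write(20)): arr=[5 12 20 _] head=1 tail=3 count=2
After op 5 (read()): arr=[5 12 20 _] head=2 tail=3 count=1
After op 6 (read()): arr=[5 12 20 _] head=3 tail=3 count=0
After op 7 (write(16)): arr=[5 12 20 16] head=3 tail=0 count=1
After op 8 (peek()): arr=[5 12 20 16] head=3 tail=0 count=1
After op 9 (write(19)): arr=[19 12 20 16] head=3 tail=1 count=2
After op 10 (read()): arr=[19 12 20 16] head=0 tail=1 count=1
After op 11 (write(2)): arr=[19 2 20 16] head=0 tail=2 count=2
After op 12 (write(17)): arr=[19 2 17 16] head=0 tail=3 count=3
After op 13 (write(7)): arr=[19 2 17 7] head=0 tail=0 count=4
After op 14 (write(10)): arr=[10 2 17 7] head=1 tail=1 count=4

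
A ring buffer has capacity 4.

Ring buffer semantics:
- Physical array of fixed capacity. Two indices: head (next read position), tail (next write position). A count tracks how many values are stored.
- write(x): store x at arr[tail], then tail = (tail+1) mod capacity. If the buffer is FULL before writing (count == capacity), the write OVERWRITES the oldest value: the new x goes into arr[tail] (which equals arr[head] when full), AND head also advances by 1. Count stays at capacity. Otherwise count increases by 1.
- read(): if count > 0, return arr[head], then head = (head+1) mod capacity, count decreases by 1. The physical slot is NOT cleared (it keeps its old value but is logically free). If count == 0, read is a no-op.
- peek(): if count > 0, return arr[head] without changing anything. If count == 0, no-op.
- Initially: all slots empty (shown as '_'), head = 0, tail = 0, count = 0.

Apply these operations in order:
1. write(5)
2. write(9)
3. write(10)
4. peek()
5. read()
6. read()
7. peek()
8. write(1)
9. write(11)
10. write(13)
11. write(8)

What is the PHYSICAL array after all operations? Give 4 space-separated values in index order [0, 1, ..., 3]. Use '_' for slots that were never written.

Answer: 11 13 8 1

Derivation:
After op 1 (write(5)): arr=[5 _ _ _] head=0 tail=1 count=1
After op 2 (write(9)): arr=[5 9 _ _] head=0 tail=2 count=2
After op 3 (write(10)): arr=[5 9 10 _] head=0 tail=3 count=3
After op 4 (peek()): arr=[5 9 10 _] head=0 tail=3 count=3
After op 5 (read()): arr=[5 9 10 _] head=1 tail=3 count=2
After op 6 (read()): arr=[5 9 10 _] head=2 tail=3 count=1
After op 7 (peek()): arr=[5 9 10 _] head=2 tail=3 count=1
After op 8 (write(1)): arr=[5 9 10 1] head=2 tail=0 count=2
After op 9 (write(11)): arr=[11 9 10 1] head=2 tail=1 count=3
After op 10 (write(13)): arr=[11 13 10 1] head=2 tail=2 count=4
After op 11 (write(8)): arr=[11 13 8 1] head=3 tail=3 count=4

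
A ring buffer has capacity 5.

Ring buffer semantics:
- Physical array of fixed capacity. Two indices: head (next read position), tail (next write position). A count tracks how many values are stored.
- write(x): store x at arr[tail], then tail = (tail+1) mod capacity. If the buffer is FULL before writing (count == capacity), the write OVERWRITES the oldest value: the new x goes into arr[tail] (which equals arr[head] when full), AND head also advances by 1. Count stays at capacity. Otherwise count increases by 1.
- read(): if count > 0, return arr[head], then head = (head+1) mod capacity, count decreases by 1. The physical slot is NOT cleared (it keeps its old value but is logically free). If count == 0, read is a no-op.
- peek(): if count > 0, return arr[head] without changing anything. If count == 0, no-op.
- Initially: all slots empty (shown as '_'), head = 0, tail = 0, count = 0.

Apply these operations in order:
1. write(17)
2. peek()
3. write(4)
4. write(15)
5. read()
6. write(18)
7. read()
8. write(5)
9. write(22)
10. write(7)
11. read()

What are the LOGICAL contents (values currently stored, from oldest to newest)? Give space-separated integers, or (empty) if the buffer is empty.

After op 1 (write(17)): arr=[17 _ _ _ _] head=0 tail=1 count=1
After op 2 (peek()): arr=[17 _ _ _ _] head=0 tail=1 count=1
After op 3 (write(4)): arr=[17 4 _ _ _] head=0 tail=2 count=2
After op 4 (write(15)): arr=[17 4 15 _ _] head=0 tail=3 count=3
After op 5 (read()): arr=[17 4 15 _ _] head=1 tail=3 count=2
After op 6 (write(18)): arr=[17 4 15 18 _] head=1 tail=4 count=3
After op 7 (read()): arr=[17 4 15 18 _] head=2 tail=4 count=2
After op 8 (write(5)): arr=[17 4 15 18 5] head=2 tail=0 count=3
After op 9 (write(22)): arr=[22 4 15 18 5] head=2 tail=1 count=4
After op 10 (write(7)): arr=[22 7 15 18 5] head=2 tail=2 count=5
After op 11 (read()): arr=[22 7 15 18 5] head=3 tail=2 count=4

Answer: 18 5 22 7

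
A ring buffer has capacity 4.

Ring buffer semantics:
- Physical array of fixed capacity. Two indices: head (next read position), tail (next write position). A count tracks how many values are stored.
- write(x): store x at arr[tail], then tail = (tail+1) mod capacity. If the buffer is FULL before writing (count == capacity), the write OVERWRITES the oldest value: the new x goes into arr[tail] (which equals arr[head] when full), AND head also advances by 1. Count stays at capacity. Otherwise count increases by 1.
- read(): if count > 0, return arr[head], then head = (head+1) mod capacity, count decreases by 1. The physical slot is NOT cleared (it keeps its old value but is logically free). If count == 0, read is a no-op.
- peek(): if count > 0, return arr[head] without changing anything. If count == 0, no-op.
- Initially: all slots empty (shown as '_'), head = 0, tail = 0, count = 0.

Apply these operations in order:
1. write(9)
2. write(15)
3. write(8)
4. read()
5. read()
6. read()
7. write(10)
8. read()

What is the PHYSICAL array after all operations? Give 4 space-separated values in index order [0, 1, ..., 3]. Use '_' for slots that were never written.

After op 1 (write(9)): arr=[9 _ _ _] head=0 tail=1 count=1
After op 2 (write(15)): arr=[9 15 _ _] head=0 tail=2 count=2
After op 3 (write(8)): arr=[9 15 8 _] head=0 tail=3 count=3
After op 4 (read()): arr=[9 15 8 _] head=1 tail=3 count=2
After op 5 (read()): arr=[9 15 8 _] head=2 tail=3 count=1
After op 6 (read()): arr=[9 15 8 _] head=3 tail=3 count=0
After op 7 (write(10)): arr=[9 15 8 10] head=3 tail=0 count=1
After op 8 (read()): arr=[9 15 8 10] head=0 tail=0 count=0

Answer: 9 15 8 10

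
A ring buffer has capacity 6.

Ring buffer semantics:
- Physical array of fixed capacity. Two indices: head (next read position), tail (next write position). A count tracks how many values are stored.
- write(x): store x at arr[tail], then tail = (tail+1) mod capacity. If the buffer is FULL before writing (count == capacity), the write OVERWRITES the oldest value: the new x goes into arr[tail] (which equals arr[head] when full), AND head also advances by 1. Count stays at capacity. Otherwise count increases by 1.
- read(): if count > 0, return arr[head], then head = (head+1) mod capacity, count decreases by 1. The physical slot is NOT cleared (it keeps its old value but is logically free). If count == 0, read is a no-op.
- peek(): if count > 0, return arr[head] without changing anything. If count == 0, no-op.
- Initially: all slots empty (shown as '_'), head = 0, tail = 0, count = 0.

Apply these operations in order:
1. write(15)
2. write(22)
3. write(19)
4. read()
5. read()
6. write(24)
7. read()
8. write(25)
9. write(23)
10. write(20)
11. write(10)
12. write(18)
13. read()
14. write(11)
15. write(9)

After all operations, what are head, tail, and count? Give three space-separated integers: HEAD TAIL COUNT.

After op 1 (write(15)): arr=[15 _ _ _ _ _] head=0 tail=1 count=1
After op 2 (write(22)): arr=[15 22 _ _ _ _] head=0 tail=2 count=2
After op 3 (write(19)): arr=[15 22 19 _ _ _] head=0 tail=3 count=3
After op 4 (read()): arr=[15 22 19 _ _ _] head=1 tail=3 count=2
After op 5 (read()): arr=[15 22 19 _ _ _] head=2 tail=3 count=1
After op 6 (write(24)): arr=[15 22 19 24 _ _] head=2 tail=4 count=2
After op 7 (read()): arr=[15 22 19 24 _ _] head=3 tail=4 count=1
After op 8 (write(25)): arr=[15 22 19 24 25 _] head=3 tail=5 count=2
After op 9 (write(23)): arr=[15 22 19 24 25 23] head=3 tail=0 count=3
After op 10 (write(20)): arr=[20 22 19 24 25 23] head=3 tail=1 count=4
After op 11 (write(10)): arr=[20 10 19 24 25 23] head=3 tail=2 count=5
After op 12 (write(18)): arr=[20 10 18 24 25 23] head=3 tail=3 count=6
After op 13 (read()): arr=[20 10 18 24 25 23] head=4 tail=3 count=5
After op 14 (write(11)): arr=[20 10 18 11 25 23] head=4 tail=4 count=6
After op 15 (write(9)): arr=[20 10 18 11 9 23] head=5 tail=5 count=6

Answer: 5 5 6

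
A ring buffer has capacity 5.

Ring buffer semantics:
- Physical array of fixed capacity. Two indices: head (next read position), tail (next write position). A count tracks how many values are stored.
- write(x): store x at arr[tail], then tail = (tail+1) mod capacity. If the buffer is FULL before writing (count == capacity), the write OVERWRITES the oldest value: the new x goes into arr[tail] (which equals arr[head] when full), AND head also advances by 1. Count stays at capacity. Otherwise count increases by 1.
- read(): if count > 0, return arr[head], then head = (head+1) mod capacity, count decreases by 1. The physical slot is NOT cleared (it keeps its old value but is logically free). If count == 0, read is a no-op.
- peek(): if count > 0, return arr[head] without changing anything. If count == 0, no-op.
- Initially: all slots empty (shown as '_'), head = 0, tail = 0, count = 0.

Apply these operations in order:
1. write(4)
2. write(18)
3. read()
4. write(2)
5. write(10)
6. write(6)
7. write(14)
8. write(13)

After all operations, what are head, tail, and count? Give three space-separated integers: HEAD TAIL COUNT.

After op 1 (write(4)): arr=[4 _ _ _ _] head=0 tail=1 count=1
After op 2 (write(18)): arr=[4 18 _ _ _] head=0 tail=2 count=2
After op 3 (read()): arr=[4 18 _ _ _] head=1 tail=2 count=1
After op 4 (write(2)): arr=[4 18 2 _ _] head=1 tail=3 count=2
After op 5 (write(10)): arr=[4 18 2 10 _] head=1 tail=4 count=3
After op 6 (write(6)): arr=[4 18 2 10 6] head=1 tail=0 count=4
After op 7 (write(14)): arr=[14 18 2 10 6] head=1 tail=1 count=5
After op 8 (write(13)): arr=[14 13 2 10 6] head=2 tail=2 count=5

Answer: 2 2 5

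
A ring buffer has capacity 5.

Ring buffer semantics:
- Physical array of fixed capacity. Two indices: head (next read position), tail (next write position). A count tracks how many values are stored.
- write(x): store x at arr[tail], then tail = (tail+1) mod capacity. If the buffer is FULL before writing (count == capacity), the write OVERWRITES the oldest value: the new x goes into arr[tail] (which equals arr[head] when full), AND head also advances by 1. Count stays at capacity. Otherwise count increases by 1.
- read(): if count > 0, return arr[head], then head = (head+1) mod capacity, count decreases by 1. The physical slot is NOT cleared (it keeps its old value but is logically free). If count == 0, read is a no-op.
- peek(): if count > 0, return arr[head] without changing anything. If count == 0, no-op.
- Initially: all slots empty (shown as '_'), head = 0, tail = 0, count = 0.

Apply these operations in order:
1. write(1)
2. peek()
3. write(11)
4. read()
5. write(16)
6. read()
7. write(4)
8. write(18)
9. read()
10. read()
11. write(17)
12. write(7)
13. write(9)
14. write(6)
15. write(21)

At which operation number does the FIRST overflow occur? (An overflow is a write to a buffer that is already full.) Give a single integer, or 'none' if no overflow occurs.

After op 1 (write(1)): arr=[1 _ _ _ _] head=0 tail=1 count=1
After op 2 (peek()): arr=[1 _ _ _ _] head=0 tail=1 count=1
After op 3 (write(11)): arr=[1 11 _ _ _] head=0 tail=2 count=2
After op 4 (read()): arr=[1 11 _ _ _] head=1 tail=2 count=1
After op 5 (write(16)): arr=[1 11 16 _ _] head=1 tail=3 count=2
After op 6 (read()): arr=[1 11 16 _ _] head=2 tail=3 count=1
After op 7 (write(4)): arr=[1 11 16 4 _] head=2 tail=4 count=2
After op 8 (write(18)): arr=[1 11 16 4 18] head=2 tail=0 count=3
After op 9 (read()): arr=[1 11 16 4 18] head=3 tail=0 count=2
After op 10 (read()): arr=[1 11 16 4 18] head=4 tail=0 count=1
After op 11 (write(17)): arr=[17 11 16 4 18] head=4 tail=1 count=2
After op 12 (write(7)): arr=[17 7 16 4 18] head=4 tail=2 count=3
After op 13 (write(9)): arr=[17 7 9 4 18] head=4 tail=3 count=4
After op 14 (write(6)): arr=[17 7 9 6 18] head=4 tail=4 count=5
After op 15 (write(21)): arr=[17 7 9 6 21] head=0 tail=0 count=5

Answer: 15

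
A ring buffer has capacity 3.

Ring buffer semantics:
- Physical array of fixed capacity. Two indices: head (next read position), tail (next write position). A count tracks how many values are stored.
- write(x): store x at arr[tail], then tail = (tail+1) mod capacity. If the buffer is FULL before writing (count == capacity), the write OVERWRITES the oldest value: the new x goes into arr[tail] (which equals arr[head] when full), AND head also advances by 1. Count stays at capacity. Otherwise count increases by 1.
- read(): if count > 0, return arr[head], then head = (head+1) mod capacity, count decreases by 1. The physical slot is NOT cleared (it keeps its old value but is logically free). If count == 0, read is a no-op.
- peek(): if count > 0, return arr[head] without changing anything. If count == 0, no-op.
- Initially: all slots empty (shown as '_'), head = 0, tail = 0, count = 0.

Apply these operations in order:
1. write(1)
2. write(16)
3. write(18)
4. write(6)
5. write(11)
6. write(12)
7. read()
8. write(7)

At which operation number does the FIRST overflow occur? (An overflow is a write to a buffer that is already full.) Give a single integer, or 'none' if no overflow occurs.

Answer: 4

Derivation:
After op 1 (write(1)): arr=[1 _ _] head=0 tail=1 count=1
After op 2 (write(16)): arr=[1 16 _] head=0 tail=2 count=2
After op 3 (write(18)): arr=[1 16 18] head=0 tail=0 count=3
After op 4 (write(6)): arr=[6 16 18] head=1 tail=1 count=3
After op 5 (write(11)): arr=[6 11 18] head=2 tail=2 count=3
After op 6 (write(12)): arr=[6 11 12] head=0 tail=0 count=3
After op 7 (read()): arr=[6 11 12] head=1 tail=0 count=2
After op 8 (write(7)): arr=[7 11 12] head=1 tail=1 count=3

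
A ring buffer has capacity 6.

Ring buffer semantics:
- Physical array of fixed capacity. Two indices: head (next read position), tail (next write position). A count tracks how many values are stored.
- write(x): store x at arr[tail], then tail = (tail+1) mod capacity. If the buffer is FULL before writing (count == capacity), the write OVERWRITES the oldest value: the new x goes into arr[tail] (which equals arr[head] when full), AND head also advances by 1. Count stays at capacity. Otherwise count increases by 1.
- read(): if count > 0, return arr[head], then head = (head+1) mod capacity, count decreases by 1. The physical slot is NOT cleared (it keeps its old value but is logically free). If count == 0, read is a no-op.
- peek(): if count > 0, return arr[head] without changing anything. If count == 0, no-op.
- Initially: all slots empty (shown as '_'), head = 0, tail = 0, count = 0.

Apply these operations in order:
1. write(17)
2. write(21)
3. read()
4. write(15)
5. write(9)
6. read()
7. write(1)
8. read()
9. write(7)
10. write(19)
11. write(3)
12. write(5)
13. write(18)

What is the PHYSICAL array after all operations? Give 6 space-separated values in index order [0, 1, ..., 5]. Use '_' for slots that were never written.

After op 1 (write(17)): arr=[17 _ _ _ _ _] head=0 tail=1 count=1
After op 2 (write(21)): arr=[17 21 _ _ _ _] head=0 tail=2 count=2
After op 3 (read()): arr=[17 21 _ _ _ _] head=1 tail=2 count=1
After op 4 (write(15)): arr=[17 21 15 _ _ _] head=1 tail=3 count=2
After op 5 (write(9)): arr=[17 21 15 9 _ _] head=1 tail=4 count=3
After op 6 (read()): arr=[17 21 15 9 _ _] head=2 tail=4 count=2
After op 7 (write(1)): arr=[17 21 15 9 1 _] head=2 tail=5 count=3
After op 8 (read()): arr=[17 21 15 9 1 _] head=3 tail=5 count=2
After op 9 (write(7)): arr=[17 21 15 9 1 7] head=3 tail=0 count=3
After op 10 (write(19)): arr=[19 21 15 9 1 7] head=3 tail=1 count=4
After op 11 (write(3)): arr=[19 3 15 9 1 7] head=3 tail=2 count=5
After op 12 (write(5)): arr=[19 3 5 9 1 7] head=3 tail=3 count=6
After op 13 (write(18)): arr=[19 3 5 18 1 7] head=4 tail=4 count=6

Answer: 19 3 5 18 1 7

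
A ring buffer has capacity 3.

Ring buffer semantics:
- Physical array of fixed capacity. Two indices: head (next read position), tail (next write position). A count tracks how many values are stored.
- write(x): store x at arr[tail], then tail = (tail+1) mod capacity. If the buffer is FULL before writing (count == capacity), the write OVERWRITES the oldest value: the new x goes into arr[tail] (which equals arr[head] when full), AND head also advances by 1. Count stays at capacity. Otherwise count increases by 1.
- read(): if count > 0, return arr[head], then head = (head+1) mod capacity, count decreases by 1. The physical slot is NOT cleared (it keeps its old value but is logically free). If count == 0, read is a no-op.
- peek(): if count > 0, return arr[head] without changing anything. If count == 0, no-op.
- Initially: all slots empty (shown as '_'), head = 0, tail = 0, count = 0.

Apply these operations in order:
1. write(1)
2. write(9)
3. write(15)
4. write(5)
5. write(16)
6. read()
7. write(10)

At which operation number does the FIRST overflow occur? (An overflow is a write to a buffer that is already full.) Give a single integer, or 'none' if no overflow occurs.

Answer: 4

Derivation:
After op 1 (write(1)): arr=[1 _ _] head=0 tail=1 count=1
After op 2 (write(9)): arr=[1 9 _] head=0 tail=2 count=2
After op 3 (write(15)): arr=[1 9 15] head=0 tail=0 count=3
After op 4 (write(5)): arr=[5 9 15] head=1 tail=1 count=3
After op 5 (write(16)): arr=[5 16 15] head=2 tail=2 count=3
After op 6 (read()): arr=[5 16 15] head=0 tail=2 count=2
After op 7 (write(10)): arr=[5 16 10] head=0 tail=0 count=3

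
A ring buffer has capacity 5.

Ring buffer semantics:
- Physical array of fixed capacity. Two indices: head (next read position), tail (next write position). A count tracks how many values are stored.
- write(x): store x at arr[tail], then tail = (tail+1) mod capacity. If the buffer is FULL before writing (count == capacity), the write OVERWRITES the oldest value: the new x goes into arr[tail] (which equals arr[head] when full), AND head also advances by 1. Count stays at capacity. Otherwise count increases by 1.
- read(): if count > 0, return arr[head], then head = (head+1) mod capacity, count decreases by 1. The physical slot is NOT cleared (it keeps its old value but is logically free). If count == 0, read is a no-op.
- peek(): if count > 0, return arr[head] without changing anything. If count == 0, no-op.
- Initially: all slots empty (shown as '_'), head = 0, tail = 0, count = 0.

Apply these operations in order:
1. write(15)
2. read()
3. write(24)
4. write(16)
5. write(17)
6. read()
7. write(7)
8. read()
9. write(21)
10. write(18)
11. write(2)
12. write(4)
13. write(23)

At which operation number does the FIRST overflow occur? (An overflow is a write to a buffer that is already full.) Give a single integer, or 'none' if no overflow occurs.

Answer: 12

Derivation:
After op 1 (write(15)): arr=[15 _ _ _ _] head=0 tail=1 count=1
After op 2 (read()): arr=[15 _ _ _ _] head=1 tail=1 count=0
After op 3 (write(24)): arr=[15 24 _ _ _] head=1 tail=2 count=1
After op 4 (write(16)): arr=[15 24 16 _ _] head=1 tail=3 count=2
After op 5 (write(17)): arr=[15 24 16 17 _] head=1 tail=4 count=3
After op 6 (read()): arr=[15 24 16 17 _] head=2 tail=4 count=2
After op 7 (write(7)): arr=[15 24 16 17 7] head=2 tail=0 count=3
After op 8 (read()): arr=[15 24 16 17 7] head=3 tail=0 count=2
After op 9 (write(21)): arr=[21 24 16 17 7] head=3 tail=1 count=3
After op 10 (write(18)): arr=[21 18 16 17 7] head=3 tail=2 count=4
After op 11 (write(2)): arr=[21 18 2 17 7] head=3 tail=3 count=5
After op 12 (write(4)): arr=[21 18 2 4 7] head=4 tail=4 count=5
After op 13 (write(23)): arr=[21 18 2 4 23] head=0 tail=0 count=5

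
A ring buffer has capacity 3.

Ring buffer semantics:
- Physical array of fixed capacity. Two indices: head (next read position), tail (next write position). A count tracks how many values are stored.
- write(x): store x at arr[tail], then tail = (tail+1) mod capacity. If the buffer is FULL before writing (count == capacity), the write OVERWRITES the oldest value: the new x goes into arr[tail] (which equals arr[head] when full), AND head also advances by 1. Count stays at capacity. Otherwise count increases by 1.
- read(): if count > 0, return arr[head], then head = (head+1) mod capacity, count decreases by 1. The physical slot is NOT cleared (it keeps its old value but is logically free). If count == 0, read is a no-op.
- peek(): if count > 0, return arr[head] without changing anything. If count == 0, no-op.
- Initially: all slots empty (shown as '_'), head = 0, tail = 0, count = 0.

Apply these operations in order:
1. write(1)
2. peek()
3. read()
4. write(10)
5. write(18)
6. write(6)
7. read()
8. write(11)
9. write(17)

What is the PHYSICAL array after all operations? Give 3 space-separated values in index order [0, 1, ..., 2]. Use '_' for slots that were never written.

Answer: 6 11 17

Derivation:
After op 1 (write(1)): arr=[1 _ _] head=0 tail=1 count=1
After op 2 (peek()): arr=[1 _ _] head=0 tail=1 count=1
After op 3 (read()): arr=[1 _ _] head=1 tail=1 count=0
After op 4 (write(10)): arr=[1 10 _] head=1 tail=2 count=1
After op 5 (write(18)): arr=[1 10 18] head=1 tail=0 count=2
After op 6 (write(6)): arr=[6 10 18] head=1 tail=1 count=3
After op 7 (read()): arr=[6 10 18] head=2 tail=1 count=2
After op 8 (write(11)): arr=[6 11 18] head=2 tail=2 count=3
After op 9 (write(17)): arr=[6 11 17] head=0 tail=0 count=3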